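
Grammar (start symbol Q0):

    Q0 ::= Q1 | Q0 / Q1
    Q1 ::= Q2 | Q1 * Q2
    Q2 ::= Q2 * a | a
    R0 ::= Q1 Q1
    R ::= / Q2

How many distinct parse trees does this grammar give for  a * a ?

2

Parse trees for a * a:
  [Q0 [Q1 [Q2 [Q2 a] * a]]]
  [Q0 [Q1 [Q1 [Q2 a]] * [Q2 a]]]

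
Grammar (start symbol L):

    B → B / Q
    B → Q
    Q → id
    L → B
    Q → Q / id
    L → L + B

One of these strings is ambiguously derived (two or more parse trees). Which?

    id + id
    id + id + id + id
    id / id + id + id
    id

id + id: 1 tree
id + id + id + id: 1 tree
id / id + id + id: 2 trees
id: 1 tree

id / id + id + id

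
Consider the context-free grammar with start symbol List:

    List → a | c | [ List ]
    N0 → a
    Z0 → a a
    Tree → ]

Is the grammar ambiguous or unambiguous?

Only List is reachable from List; ignoring the rest: Each string is a nest of matched brackets around a single atom. An opening bracket forces the recursive rule; an atom forces the base rule.

Unambiguous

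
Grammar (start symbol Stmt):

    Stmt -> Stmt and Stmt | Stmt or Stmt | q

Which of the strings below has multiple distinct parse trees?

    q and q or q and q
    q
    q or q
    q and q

q and q or q and q

q and q or q and q: 5 trees
q: 1 tree
q or q: 1 tree
q and q: 1 tree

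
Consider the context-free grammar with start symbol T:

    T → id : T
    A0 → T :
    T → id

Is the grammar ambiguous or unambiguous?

(A0 is unreachable from T, so its rules don't affect L(T).) Right-recursive list with a separator: after each atom, whether the separator follows determines the rule. One parse per string.

Unambiguous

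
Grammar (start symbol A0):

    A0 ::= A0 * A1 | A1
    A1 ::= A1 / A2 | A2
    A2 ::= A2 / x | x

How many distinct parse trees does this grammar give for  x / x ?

Parse trees for x / x:
  [A0 [A1 [A1 [A2 x]] / [A2 x]]]
  [A0 [A1 [A2 [A2 x] / x]]]

2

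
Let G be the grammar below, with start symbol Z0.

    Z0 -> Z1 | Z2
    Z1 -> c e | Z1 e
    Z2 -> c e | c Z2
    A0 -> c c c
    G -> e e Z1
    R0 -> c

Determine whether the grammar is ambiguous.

Witness: c e

Derivation 1: Z0 ⇒ Z1 ⇒ c e
Derivation 2: Z0 ⇒ Z2 ⇒ c e

Two distinct leftmost derivations for the same string.

Ambiguous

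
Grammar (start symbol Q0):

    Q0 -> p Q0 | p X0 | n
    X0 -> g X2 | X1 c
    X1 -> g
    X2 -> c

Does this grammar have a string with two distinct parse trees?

Witness: p g c

Derivation 1: Q0 ⇒ p X0 ⇒ p g X2 ⇒ p g c
Derivation 2: Q0 ⇒ p X0 ⇒ p X1 c ⇒ p g c

Two distinct leftmost derivations for the same string.

Ambiguous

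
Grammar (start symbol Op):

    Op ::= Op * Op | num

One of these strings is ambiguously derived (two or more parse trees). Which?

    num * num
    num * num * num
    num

num * num * num

num * num: 1 tree
num * num * num: 2 trees
num: 1 tree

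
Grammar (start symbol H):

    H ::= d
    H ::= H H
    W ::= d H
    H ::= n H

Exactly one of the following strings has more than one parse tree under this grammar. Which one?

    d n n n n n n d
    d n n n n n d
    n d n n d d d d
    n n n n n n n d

n d n n d d d d

d n n n n n n d: 1 tree
d n n n n n d: 1 tree
n d n n d d d d: 123 trees
n n n n n n n d: 1 tree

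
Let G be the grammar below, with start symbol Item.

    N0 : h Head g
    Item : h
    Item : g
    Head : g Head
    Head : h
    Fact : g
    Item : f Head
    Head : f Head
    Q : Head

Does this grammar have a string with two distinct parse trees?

Only Item, Head are reachable from Item; ignoring the rest: The reachable rules are right-linear with at most one rule per (nonterminal, next-terminal) pair. Each input token forces the next rule, so parsing is deterministic.

Unambiguous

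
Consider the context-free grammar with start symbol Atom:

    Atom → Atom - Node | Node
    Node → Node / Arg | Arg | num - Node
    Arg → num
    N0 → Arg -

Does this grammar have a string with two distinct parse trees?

Ambiguous

Witness: num - num

Derivation 1: Atom ⇒ Atom - Node ⇒ Node - Node ⇒ Arg - Node ⇒ num - Node ⇒ num - Arg ⇒ num - num
Derivation 2: Atom ⇒ Node ⇒ num - Node ⇒ num - Arg ⇒ num - num

Two distinct leftmost derivations for the same string.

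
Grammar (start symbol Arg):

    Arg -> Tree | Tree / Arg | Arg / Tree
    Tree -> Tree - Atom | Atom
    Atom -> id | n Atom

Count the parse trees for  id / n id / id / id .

Parse trees for id / n id / id / id:
  [Arg [Tree [Atom id]] / [Arg [Tree [Atom n [Atom id]]] / [Arg [Tree [Atom id]] / [Arg [Tree [Atom id]]]]]]
  [Arg [Tree [Atom id]] / [Arg [Tree [Atom n [Atom id]]] / [Arg [Arg [Tree [Atom id]]] / [Tree [Atom id]]]]]
  [Arg [Tree [Atom id]] / [Arg [Arg [Tree [Atom n [Atom id]]] / [Arg [Tree [Atom id]]]] / [Tree [Atom id]]]]
  [Arg [Tree [Atom id]] / [Arg [Arg [Arg [Tree [Atom n [Atom id]]]] / [Tree [Atom id]]] / [Tree [Atom id]]]]
  [Arg [Arg [Tree [Atom id]] / [Arg [Tree [Atom n [Atom id]]] / [Arg [Tree [Atom id]]]]] / [Tree [Atom id]]]
  [Arg [Arg [Tree [Atom id]] / [Arg [Arg [Tree [Atom n [Atom id]]]] / [Tree [Atom id]]]] / [Tree [Atom id]]]
  [Arg [Arg [Arg [Tree [Atom id]] / [Arg [Tree [Atom n [Atom id]]]]] / [Tree [Atom id]]] / [Tree [Atom id]]]
  [Arg [Arg [Arg [Arg [Tree [Atom id]]] / [Tree [Atom n [Atom id]]]] / [Tree [Atom id]]] / [Tree [Atom id]]]

8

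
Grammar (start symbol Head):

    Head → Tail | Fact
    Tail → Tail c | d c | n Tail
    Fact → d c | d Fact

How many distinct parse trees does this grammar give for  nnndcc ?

4

Parse trees for nnndcc:
  [Head [Tail [Tail n [Tail n [Tail n [Tail d c]]]] c]]
  [Head [Tail n [Tail [Tail n [Tail n [Tail d c]]] c]]]
  [Head [Tail n [Tail n [Tail [Tail n [Tail d c]] c]]]]
  [Head [Tail n [Tail n [Tail n [Tail [Tail d c] c]]]]]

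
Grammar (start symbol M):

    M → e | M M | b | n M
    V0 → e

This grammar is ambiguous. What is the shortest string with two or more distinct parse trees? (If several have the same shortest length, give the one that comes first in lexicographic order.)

length 1: no string has ≥2 trees
length 2: no string has ≥2 trees
length 3: b b b has 2 parse trees

Two derivations of b b b:
  M ⇒ M M ⇒ M M M ⇒ b M M ⇒ b b M ⇒ b b b
  M ⇒ M M ⇒ b M ⇒ b M M ⇒ b b M ⇒ b b b

b b b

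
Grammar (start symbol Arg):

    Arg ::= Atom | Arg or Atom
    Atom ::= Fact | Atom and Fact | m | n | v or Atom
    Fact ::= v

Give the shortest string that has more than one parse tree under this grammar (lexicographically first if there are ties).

v or m

length 1: no string has ≥2 trees
length 3: v or m has 2 parse trees

Two derivations of v or m:
  Arg ⇒ Atom ⇒ v or Atom ⇒ v or m
  Arg ⇒ Arg or Atom ⇒ Atom or Atom ⇒ Fact or Atom ⇒ v or Atom ⇒ v or m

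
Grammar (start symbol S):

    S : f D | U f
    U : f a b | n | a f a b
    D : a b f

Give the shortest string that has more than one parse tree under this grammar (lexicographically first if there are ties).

length 2: no string has ≥2 trees
length 4: f a b f has 2 parse trees

Two derivations of f a b f:
  S ⇒ f D ⇒ f a b f
  S ⇒ U f ⇒ f a b f

f a b f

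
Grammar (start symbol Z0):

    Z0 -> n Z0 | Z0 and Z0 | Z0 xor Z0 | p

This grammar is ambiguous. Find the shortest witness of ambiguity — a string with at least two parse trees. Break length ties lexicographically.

n p and p

length 1: no string has ≥2 trees
length 2: no string has ≥2 trees
length 3: no string has ≥2 trees
length 4: n p and p has 2 parse trees

Two derivations of n p and p:
  Z0 ⇒ n Z0 ⇒ n Z0 and Z0 ⇒ n p and Z0 ⇒ n p and p
  Z0 ⇒ Z0 and Z0 ⇒ n Z0 and Z0 ⇒ n p and Z0 ⇒ n p and p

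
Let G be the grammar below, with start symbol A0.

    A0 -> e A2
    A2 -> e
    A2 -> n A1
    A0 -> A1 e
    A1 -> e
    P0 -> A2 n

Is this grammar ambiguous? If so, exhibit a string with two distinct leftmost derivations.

Witness: e e

Derivation 1: A0 ⇒ e A2 ⇒ e e
Derivation 2: A0 ⇒ A1 e ⇒ e e

Two distinct leftmost derivations for the same string.

Ambiguous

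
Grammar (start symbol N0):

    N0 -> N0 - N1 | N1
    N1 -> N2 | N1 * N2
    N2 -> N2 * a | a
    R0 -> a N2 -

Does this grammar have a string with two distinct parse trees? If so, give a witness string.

Ambiguous

Witness: a * a

Derivation 1: N0 ⇒ N1 ⇒ N2 ⇒ N2 * a ⇒ a * a
Derivation 2: N0 ⇒ N1 ⇒ N1 * N2 ⇒ N2 * N2 ⇒ a * N2 ⇒ a * a

Two distinct leftmost derivations for the same string.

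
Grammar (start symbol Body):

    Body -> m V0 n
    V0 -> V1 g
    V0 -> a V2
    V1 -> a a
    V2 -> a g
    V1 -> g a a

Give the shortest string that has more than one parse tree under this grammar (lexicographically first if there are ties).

m a a g n

length 5: m a a g n has 2 parse trees

Two derivations of m a a g n:
  Body ⇒ m V0 n ⇒ m V1 g n ⇒ m a a g n
  Body ⇒ m V0 n ⇒ m a V2 n ⇒ m a a g n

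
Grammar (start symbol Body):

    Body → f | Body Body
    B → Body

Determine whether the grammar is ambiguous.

Witness: f f f

Derivation 1: Body ⇒ Body Body ⇒ f Body ⇒ f Body Body ⇒ f f Body ⇒ f f f
Derivation 2: Body ⇒ Body Body ⇒ Body Body Body ⇒ f Body Body ⇒ f f Body ⇒ f f f

Two distinct leftmost derivations for the same string.

Ambiguous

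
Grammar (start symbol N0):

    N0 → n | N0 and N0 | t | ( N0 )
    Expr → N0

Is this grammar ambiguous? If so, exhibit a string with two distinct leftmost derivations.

Witness: n and n and n

Derivation 1: N0 ⇒ N0 and N0 ⇒ n and N0 ⇒ n and N0 and N0 ⇒ n and n and N0 ⇒ n and n and n
Derivation 2: N0 ⇒ N0 and N0 ⇒ N0 and N0 and N0 ⇒ n and N0 and N0 ⇒ n and n and N0 ⇒ n and n and n

Two distinct leftmost derivations for the same string.

Ambiguous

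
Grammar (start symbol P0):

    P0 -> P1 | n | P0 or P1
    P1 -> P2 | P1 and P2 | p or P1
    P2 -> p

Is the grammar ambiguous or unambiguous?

Witness: p or p

Derivation 1: P0 ⇒ P1 ⇒ p or P1 ⇒ p or P2 ⇒ p or p
Derivation 2: P0 ⇒ P0 or P1 ⇒ P1 or P1 ⇒ P2 or P1 ⇒ p or P1 ⇒ p or P2 ⇒ p or p

Two distinct leftmost derivations for the same string.

Ambiguous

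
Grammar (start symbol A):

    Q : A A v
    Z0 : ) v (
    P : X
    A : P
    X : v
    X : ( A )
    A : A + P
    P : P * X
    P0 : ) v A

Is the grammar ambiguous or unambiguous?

Only A, P, X are reachable from A; ignoring the rest: A → A + P | P  ;  P → P * X | X  — a left-associative chain with X at the bottom. Each string factors uniquely by precedence.

Unambiguous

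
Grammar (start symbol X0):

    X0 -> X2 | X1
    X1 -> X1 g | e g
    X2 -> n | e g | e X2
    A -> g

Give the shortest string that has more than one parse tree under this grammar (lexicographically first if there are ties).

e g

length 1: no string has ≥2 trees
length 2: e g has 2 parse trees

Two derivations of e g:
  X0 ⇒ X2 ⇒ e g
  X0 ⇒ X1 ⇒ e g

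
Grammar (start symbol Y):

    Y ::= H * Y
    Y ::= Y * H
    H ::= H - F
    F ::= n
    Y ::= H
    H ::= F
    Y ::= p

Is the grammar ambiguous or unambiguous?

Ambiguous

Witness: n * n

Derivation 1: Y ⇒ H * Y ⇒ F * Y ⇒ n * Y ⇒ n * H ⇒ n * F ⇒ n * n
Derivation 2: Y ⇒ Y * H ⇒ H * H ⇒ F * H ⇒ n * H ⇒ n * F ⇒ n * n

Two distinct leftmost derivations for the same string.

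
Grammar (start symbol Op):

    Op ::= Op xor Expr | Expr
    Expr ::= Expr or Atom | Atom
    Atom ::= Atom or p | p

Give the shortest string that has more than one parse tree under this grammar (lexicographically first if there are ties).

p or p

length 1: no string has ≥2 trees
length 3: p or p has 2 parse trees

Two derivations of p or p:
  Op ⇒ Expr ⇒ Expr or Atom ⇒ Atom or Atom ⇒ p or Atom ⇒ p or p
  Op ⇒ Expr ⇒ Atom ⇒ Atom or p ⇒ p or p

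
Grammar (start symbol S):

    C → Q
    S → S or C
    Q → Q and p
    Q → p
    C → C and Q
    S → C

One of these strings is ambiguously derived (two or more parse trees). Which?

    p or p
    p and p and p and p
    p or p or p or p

p or p: 1 tree
p and p and p and p: 8 trees
p or p or p or p: 1 tree

p and p and p and p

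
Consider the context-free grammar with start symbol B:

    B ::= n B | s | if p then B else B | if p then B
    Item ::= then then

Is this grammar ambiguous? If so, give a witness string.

Ambiguous

Witness: if p then if p then s else s

Derivation 1: B ⇒ if p then B else B ⇒ if p then if p then B else B ⇒ if p then if p then s else B ⇒ if p then if p then s else s
Derivation 2: B ⇒ if p then B ⇒ if p then if p then B else B ⇒ if p then if p then s else B ⇒ if p then if p then s else s

Two distinct leftmost derivations for the same string.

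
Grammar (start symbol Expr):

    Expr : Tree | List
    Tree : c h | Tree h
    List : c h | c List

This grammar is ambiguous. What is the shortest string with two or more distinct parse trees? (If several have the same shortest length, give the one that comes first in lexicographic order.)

length 2: c h has 2 parse trees

Two derivations of c h:
  Expr ⇒ Tree ⇒ c h
  Expr ⇒ List ⇒ c h

c h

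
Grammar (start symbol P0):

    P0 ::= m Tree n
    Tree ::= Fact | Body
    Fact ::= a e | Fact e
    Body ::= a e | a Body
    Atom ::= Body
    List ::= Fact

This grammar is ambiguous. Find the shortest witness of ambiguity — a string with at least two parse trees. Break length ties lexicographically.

length 4: m a e n has 2 parse trees

Two derivations of m a e n:
  P0 ⇒ m Tree n ⇒ m Fact n ⇒ m a e n
  P0 ⇒ m Tree n ⇒ m Body n ⇒ m a e n

m a e n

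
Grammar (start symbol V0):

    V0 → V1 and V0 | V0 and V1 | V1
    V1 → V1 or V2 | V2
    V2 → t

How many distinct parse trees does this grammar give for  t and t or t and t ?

4

Parse trees for t and t or t and t:
  [V0 [V1 [V2 t]] and [V0 [V1 [V1 [V2 t]] or [V2 t]] and [V0 [V1 [V2 t]]]]]
  [V0 [V1 [V2 t]] and [V0 [V0 [V1 [V1 [V2 t]] or [V2 t]]] and [V1 [V2 t]]]]
  [V0 [V0 [V1 [V2 t]] and [V0 [V1 [V1 [V2 t]] or [V2 t]]]] and [V1 [V2 t]]]
  [V0 [V0 [V0 [V1 [V2 t]]] and [V1 [V1 [V2 t]] or [V2 t]]] and [V1 [V2 t]]]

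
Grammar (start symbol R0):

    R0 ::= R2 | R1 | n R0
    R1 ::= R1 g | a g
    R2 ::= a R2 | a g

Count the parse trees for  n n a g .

Parse trees for n n a g:
  [R0 n [R0 n [R0 [R2 a g]]]]
  [R0 n [R0 n [R0 [R1 a g]]]]

2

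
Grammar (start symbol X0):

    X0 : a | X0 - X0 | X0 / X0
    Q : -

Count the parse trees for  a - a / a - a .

5

Parse trees for a - a / a - a:
  [X0 [X0 a] - [X0 [X0 [X0 a] / [X0 a]] - [X0 a]]]
  [X0 [X0 a] - [X0 [X0 a] / [X0 [X0 a] - [X0 a]]]]
  [X0 [X0 [X0 a] - [X0 [X0 a] / [X0 a]]] - [X0 a]]
  [X0 [X0 [X0 [X0 a] - [X0 a]] / [X0 a]] - [X0 a]]
  [X0 [X0 [X0 a] - [X0 a]] / [X0 [X0 a] - [X0 a]]]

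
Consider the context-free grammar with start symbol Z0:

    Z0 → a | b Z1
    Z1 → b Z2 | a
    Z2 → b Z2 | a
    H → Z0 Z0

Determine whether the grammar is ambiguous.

Unambiguous

Only Z0, Z1, Z2 are reachable from Z0; ignoring the rest: Each reachable nonterminal has at most one production per leading terminal, and all productions are right-linear; the derivation is determined token-by-token.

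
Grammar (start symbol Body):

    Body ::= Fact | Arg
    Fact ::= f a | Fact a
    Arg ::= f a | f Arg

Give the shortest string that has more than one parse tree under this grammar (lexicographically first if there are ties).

length 2: f a has 2 parse trees

Two derivations of f a:
  Body ⇒ Fact ⇒ f a
  Body ⇒ Arg ⇒ f a

f a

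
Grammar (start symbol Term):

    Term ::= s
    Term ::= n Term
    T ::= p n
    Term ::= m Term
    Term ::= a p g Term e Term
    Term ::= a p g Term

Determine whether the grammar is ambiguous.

Ambiguous

Witness: a p g a p g s e s

Derivation 1: Term ⇒ a p g Term e Term ⇒ a p g a p g Term e Term ⇒ a p g a p g s e Term ⇒ a p g a p g s e s
Derivation 2: Term ⇒ a p g Term ⇒ a p g a p g Term e Term ⇒ a p g a p g s e Term ⇒ a p g a p g s e s

Two distinct leftmost derivations for the same string.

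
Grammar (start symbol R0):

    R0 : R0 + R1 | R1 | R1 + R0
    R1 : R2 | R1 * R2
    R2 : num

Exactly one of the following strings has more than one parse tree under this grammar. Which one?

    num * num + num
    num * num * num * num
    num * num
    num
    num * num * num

num * num + num

num * num + num: 2 trees
num * num * num * num: 1 tree
num * num: 1 tree
num: 1 tree
num * num * num: 1 tree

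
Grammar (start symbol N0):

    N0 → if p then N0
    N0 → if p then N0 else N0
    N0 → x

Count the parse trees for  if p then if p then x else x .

2

Parse trees for if p then if p then x else x:
  [N0 if p then [N0 if p then [N0 x] else [N0 x]]]
  [N0 if p then [N0 if p then [N0 x]] else [N0 x]]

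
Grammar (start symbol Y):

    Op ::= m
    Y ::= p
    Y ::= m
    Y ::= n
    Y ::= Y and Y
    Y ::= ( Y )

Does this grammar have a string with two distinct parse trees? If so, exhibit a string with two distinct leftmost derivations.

Witness: m and m and m

Derivation 1: Y ⇒ Y and Y ⇒ m and Y ⇒ m and Y and Y ⇒ m and m and Y ⇒ m and m and m
Derivation 2: Y ⇒ Y and Y ⇒ Y and Y and Y ⇒ m and Y and Y ⇒ m and m and Y ⇒ m and m and m

Two distinct leftmost derivations for the same string.

Ambiguous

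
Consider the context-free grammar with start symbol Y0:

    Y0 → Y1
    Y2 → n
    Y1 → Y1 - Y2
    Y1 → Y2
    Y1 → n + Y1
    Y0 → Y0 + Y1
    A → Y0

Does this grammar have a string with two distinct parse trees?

Ambiguous

Witness: n + n

Derivation 1: Y0 ⇒ Y1 ⇒ n + Y1 ⇒ n + Y2 ⇒ n + n
Derivation 2: Y0 ⇒ Y0 + Y1 ⇒ Y1 + Y1 ⇒ Y2 + Y1 ⇒ n + Y1 ⇒ n + Y2 ⇒ n + n

Two distinct leftmost derivations for the same string.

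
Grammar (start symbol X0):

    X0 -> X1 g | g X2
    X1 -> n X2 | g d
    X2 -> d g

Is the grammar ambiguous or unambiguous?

Ambiguous

Witness: g d g

Derivation 1: X0 ⇒ X1 g ⇒ g d g
Derivation 2: X0 ⇒ g X2 ⇒ g d g

Two distinct leftmost derivations for the same string.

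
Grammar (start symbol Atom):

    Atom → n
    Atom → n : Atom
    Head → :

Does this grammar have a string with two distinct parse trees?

Only Atom is reachable from Atom; ignoring the rest: The reachable grammar is A → atom sep A | atom. Each atom is followed by either the separator (recurse) or end-of-string (stop) — no choice point.

Unambiguous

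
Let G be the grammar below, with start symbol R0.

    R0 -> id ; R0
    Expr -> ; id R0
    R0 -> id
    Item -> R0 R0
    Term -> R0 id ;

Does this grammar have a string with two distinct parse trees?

(Term, Item, Expr are unreachable from R0, so their rules don't affect L(R0).) The reachable grammar is A → atom sep A | atom. Each atom is followed by either the separator (recurse) or end-of-string (stop) — no choice point.

Unambiguous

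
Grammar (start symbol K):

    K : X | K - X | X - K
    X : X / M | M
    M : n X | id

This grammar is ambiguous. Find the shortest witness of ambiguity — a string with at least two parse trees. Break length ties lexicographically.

length 1: no string has ≥2 trees
length 2: no string has ≥2 trees
length 3: id - id has 2 parse trees

Two derivations of id - id:
  K ⇒ K - X ⇒ X - X ⇒ M - X ⇒ id - X ⇒ id - M ⇒ id - id
  K ⇒ X - K ⇒ M - K ⇒ id - K ⇒ id - X ⇒ id - M ⇒ id - id

id - id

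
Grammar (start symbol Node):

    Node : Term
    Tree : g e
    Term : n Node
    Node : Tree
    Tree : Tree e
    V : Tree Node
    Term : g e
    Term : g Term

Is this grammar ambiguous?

Ambiguous

Witness: g e

Derivation 1: Node ⇒ Term ⇒ g e
Derivation 2: Node ⇒ Tree ⇒ g e

Two distinct leftmost derivations for the same string.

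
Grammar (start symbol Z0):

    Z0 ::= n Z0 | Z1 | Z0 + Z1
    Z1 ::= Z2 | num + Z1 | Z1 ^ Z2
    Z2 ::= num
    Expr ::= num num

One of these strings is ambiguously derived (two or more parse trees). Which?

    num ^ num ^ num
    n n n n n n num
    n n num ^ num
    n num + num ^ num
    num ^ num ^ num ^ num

num ^ num ^ num: 1 tree
n n n n n n num: 1 tree
n n num ^ num: 1 tree
n num + num ^ num: 4 trees
num ^ num ^ num ^ num: 1 tree

n num + num ^ num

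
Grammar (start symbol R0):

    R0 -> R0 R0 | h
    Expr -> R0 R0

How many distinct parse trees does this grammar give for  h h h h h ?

14

Parse trees for h h h h h (showing first 6 of 14):
  [R0 [R0 h] [R0 [R0 h] [R0 [R0 h] [R0 [R0 h] [R0 h]]]]]
  [R0 [R0 h] [R0 [R0 h] [R0 [R0 [R0 h] [R0 h]] [R0 h]]]]
  [R0 [R0 h] [R0 [R0 [R0 h] [R0 h]] [R0 [R0 h] [R0 h]]]]
  [R0 [R0 h] [R0 [R0 [R0 h] [R0 [R0 h] [R0 h]]] [R0 h]]]
  [R0 [R0 h] [R0 [R0 [R0 [R0 h] [R0 h]] [R0 h]] [R0 h]]]
  [R0 [R0 [R0 h] [R0 h]] [R0 [R0 h] [R0 [R0 h] [R0 h]]]]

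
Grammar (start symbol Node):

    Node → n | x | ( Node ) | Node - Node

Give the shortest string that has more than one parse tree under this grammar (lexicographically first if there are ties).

length 1: no string has ≥2 trees
length 3: no string has ≥2 trees
length 5: n - n - n has 2 parse trees

Two derivations of n - n - n:
  Node ⇒ Node - Node ⇒ n - Node ⇒ n - Node - Node ⇒ n - n - Node ⇒ n - n - n
  Node ⇒ Node - Node ⇒ Node - Node - Node ⇒ n - Node - Node ⇒ n - n - Node ⇒ n - n - n

n - n - n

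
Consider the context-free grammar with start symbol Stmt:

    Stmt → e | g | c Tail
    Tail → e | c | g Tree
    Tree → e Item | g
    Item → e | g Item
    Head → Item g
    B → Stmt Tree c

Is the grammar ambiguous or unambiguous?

Unambiguous

(Head, B are unreachable from Stmt, so their rules don't affect L(Stmt).) Each reachable nonterminal has at most one production per leading terminal, and all productions are right-linear; the derivation is determined token-by-token.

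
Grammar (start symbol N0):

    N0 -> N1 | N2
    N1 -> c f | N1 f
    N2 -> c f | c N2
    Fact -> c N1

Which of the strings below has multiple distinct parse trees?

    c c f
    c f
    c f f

c f

c c f: 1 tree
c f: 2 trees
c f f: 1 tree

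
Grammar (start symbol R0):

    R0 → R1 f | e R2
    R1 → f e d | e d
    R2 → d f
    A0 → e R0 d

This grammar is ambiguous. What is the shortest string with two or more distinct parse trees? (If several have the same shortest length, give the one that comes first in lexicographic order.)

e d f

length 3: e d f has 2 parse trees

Two derivations of e d f:
  R0 ⇒ R1 f ⇒ e d f
  R0 ⇒ e R2 ⇒ e d f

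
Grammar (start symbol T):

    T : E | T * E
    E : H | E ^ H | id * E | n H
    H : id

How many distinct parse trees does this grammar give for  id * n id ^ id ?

Parse trees for id * n id ^ id:
  [T [E [E id * [E n [H id]]] ^ [H id]]]
  [T [E id * [E [E n [H id]] ^ [H id]]]]
  [T [T [E [H id]]] * [E [E n [H id]] ^ [H id]]]

3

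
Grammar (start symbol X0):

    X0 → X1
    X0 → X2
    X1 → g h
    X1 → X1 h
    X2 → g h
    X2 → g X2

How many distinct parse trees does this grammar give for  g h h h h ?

1

Parse trees for g h h h h:
  [X0 [X1 [X1 [X1 [X1 g h] h] h] h]]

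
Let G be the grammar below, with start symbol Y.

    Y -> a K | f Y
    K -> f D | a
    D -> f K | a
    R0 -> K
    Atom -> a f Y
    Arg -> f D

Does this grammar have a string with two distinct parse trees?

(R0, Atom, Arg are unreachable from Y, so their rules don't affect L(Y).) Each reachable nonterminal has at most one production per leading terminal, and all productions are right-linear; the derivation is determined token-by-token.

Unambiguous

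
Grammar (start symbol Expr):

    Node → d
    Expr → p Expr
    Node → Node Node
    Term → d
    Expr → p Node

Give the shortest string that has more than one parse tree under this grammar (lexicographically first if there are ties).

p d d d

length 2: no string has ≥2 trees
length 3: no string has ≥2 trees
length 4: p d d d has 2 parse trees

Two derivations of p d d d:
  Expr ⇒ p Node ⇒ p Node Node ⇒ p d Node ⇒ p d Node Node ⇒ p d d Node ⇒ p d d d
  Expr ⇒ p Node ⇒ p Node Node ⇒ p Node Node Node ⇒ p d Node Node ⇒ p d d Node ⇒ p d d d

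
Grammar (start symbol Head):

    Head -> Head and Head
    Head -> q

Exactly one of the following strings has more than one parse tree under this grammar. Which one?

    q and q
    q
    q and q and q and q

q and q: 1 tree
q: 1 tree
q and q and q and q: 5 trees

q and q and q and q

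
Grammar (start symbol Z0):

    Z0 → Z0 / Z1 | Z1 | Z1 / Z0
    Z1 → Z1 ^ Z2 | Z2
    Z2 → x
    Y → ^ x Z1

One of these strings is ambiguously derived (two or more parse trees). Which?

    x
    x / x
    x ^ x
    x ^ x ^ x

x: 1 tree
x / x: 2 trees
x ^ x: 1 tree
x ^ x ^ x: 1 tree

x / x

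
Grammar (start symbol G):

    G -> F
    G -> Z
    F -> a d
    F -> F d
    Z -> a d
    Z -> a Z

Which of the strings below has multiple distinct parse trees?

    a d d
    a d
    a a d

a d d: 1 tree
a d: 2 trees
a a d: 1 tree

a d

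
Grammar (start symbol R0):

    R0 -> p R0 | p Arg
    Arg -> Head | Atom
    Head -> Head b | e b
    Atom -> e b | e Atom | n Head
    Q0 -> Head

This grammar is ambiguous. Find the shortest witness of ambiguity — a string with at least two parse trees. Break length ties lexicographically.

length 3: p e b has 2 parse trees

Two derivations of p e b:
  R0 ⇒ p Arg ⇒ p Head ⇒ p e b
  R0 ⇒ p Arg ⇒ p Atom ⇒ p e b

p e b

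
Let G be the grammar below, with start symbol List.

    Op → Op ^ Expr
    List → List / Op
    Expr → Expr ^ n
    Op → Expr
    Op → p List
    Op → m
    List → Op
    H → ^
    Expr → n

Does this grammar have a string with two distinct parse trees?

Witness: n ^ n

Derivation 1: List ⇒ Op ⇒ Op ^ Expr ⇒ Expr ^ Expr ⇒ n ^ Expr ⇒ n ^ n
Derivation 2: List ⇒ Op ⇒ Expr ⇒ Expr ^ n ⇒ n ^ n

Two distinct leftmost derivations for the same string.

Ambiguous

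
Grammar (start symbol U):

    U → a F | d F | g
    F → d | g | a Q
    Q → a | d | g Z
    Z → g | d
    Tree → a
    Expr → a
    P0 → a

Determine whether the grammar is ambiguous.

Unambiguous

(Tree, Expr, P0 are unreachable from U, so their rules don't affect L(U).) Each reachable nonterminal has at most one production per leading terminal, and all productions are right-linear; the derivation is determined token-by-token.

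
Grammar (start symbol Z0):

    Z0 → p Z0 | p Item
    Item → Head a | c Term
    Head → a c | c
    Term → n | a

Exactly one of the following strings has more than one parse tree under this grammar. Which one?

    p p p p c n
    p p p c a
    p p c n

p p p p c n: 1 tree
p p p c a: 2 trees
p p c n: 1 tree

p p p c a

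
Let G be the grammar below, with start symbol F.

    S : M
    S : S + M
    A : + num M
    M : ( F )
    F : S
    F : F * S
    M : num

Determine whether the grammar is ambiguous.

Unambiguous

Only F, S, M are reachable from F; ignoring the rest: The grammar is stratified — F handles '*' (left-recursive), S handles '+', M atoms. Each operator has a fixed associativity and precedence level, so every string has one parse.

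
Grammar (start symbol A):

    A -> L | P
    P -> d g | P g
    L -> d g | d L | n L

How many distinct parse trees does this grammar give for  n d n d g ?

1

Parse trees for n d n d g:
  [A [L n [L d [L n [L d g]]]]]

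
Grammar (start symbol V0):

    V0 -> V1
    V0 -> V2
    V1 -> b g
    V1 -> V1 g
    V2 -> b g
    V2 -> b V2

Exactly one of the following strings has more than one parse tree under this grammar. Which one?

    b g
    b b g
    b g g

b g

b g: 2 trees
b b g: 1 tree
b g g: 1 tree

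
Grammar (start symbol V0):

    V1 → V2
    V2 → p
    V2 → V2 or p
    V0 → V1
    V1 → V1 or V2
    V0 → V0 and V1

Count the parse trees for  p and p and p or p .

2

Parse trees for p and p and p or p:
  [V0 [V0 [V0 [V1 [V2 p]]] and [V1 [V2 p]]] and [V1 [V2 [V2 p] or p]]]
  [V0 [V0 [V0 [V1 [V2 p]]] and [V1 [V2 p]]] and [V1 [V1 [V2 p]] or [V2 p]]]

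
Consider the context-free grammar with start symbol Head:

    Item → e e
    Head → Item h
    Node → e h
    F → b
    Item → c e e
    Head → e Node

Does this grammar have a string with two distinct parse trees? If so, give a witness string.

Witness: e e h

Derivation 1: Head ⇒ Item h ⇒ e e h
Derivation 2: Head ⇒ e Node ⇒ e e h

Two distinct leftmost derivations for the same string.

Ambiguous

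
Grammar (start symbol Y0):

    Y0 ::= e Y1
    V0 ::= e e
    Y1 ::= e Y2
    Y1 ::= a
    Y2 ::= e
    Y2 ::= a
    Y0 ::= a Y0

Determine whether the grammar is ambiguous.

Unambiguous

(V0 is unreachable from Y0, so its rules don't affect L(Y0).) Each reachable nonterminal has at most one production per leading terminal, and all productions are right-linear; the derivation is determined token-by-token.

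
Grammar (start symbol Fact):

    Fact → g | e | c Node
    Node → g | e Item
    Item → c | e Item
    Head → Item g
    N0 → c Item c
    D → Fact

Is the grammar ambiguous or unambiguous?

(Head, N0, D are unreachable from Fact, so their rules don't affect L(Fact).) The reachable rules are right-linear with at most one rule per (nonterminal, next-terminal) pair. Each input token forces the next rule, so parsing is deterministic.

Unambiguous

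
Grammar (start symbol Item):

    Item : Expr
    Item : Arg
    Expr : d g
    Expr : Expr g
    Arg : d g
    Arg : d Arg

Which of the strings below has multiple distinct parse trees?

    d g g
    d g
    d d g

d g g: 1 tree
d g: 2 trees
d d g: 1 tree

d g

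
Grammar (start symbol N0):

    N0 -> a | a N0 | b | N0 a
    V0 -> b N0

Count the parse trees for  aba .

2

Parse trees for aba:
  [N0 a [N0 [N0 b] a]]
  [N0 [N0 a [N0 b]] a]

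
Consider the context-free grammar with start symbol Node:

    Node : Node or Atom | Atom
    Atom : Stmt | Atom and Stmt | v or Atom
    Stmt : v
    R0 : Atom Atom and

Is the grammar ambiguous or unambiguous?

Witness: v or v

Derivation 1: Node ⇒ Node or Atom ⇒ Atom or Atom ⇒ Stmt or Atom ⇒ v or Atom ⇒ v or Stmt ⇒ v or v
Derivation 2: Node ⇒ Atom ⇒ v or Atom ⇒ v or Stmt ⇒ v or v

Two distinct leftmost derivations for the same string.

Ambiguous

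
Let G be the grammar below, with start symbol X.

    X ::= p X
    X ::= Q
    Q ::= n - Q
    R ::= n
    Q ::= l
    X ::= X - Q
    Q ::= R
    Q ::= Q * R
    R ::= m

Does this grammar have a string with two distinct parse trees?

Witness: n - l

Derivation 1: X ⇒ Q ⇒ n - Q ⇒ n - l
Derivation 2: X ⇒ X - Q ⇒ Q - Q ⇒ R - Q ⇒ n - Q ⇒ n - l

Two distinct leftmost derivations for the same string.

Ambiguous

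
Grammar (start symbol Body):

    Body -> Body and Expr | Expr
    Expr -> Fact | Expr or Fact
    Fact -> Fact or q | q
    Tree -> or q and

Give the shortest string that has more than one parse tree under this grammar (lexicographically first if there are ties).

q or q

length 1: no string has ≥2 trees
length 3: q or q has 2 parse trees

Two derivations of q or q:
  Body ⇒ Expr ⇒ Fact ⇒ Fact or q ⇒ q or q
  Body ⇒ Expr ⇒ Expr or Fact ⇒ Fact or Fact ⇒ q or Fact ⇒ q or q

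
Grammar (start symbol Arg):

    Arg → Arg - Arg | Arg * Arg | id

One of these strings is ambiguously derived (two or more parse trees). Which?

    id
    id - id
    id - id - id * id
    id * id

id - id - id * id

id: 1 tree
id - id: 1 tree
id - id - id * id: 5 trees
id * id: 1 tree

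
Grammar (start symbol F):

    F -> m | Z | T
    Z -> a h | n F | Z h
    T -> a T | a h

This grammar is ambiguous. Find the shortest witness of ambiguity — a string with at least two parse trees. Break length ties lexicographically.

length 1: no string has ≥2 trees
length 2: a h has 2 parse trees

Two derivations of a h:
  F ⇒ Z ⇒ a h
  F ⇒ T ⇒ a h

a h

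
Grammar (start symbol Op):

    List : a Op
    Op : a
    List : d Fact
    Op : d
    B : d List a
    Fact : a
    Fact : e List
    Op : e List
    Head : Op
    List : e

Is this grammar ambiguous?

Unambiguous

Only Op, List, Fact are reachable from Op; ignoring the rest: Each reachable nonterminal has at most one production per leading terminal, and all productions are right-linear; the derivation is determined token-by-token.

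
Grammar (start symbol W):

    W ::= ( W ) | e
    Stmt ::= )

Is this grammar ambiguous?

Unambiguous

(Stmt is unreachable from W, so its rules don't affect L(W).) L(W) is { openⁿ atom closeⁿ : n ≥ 0 }. The bracket depth fixes n, and the derivation is forced at every step.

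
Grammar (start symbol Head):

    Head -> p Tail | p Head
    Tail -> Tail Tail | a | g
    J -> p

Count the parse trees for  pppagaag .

14

Parse trees for pppagaag (showing first 6 of 14):
  [Head p [Head p [Head p [Tail [Tail a] [Tail [Tail g] [Tail [Tail a] [Tail [Tail a] [Tail g]]]]]]]]
  [Head p [Head p [Head p [Tail [Tail a] [Tail [Tail g] [Tail [Tail [Tail a] [Tail a]] [Tail g]]]]]]]
  [Head p [Head p [Head p [Tail [Tail a] [Tail [Tail [Tail g] [Tail a]] [Tail [Tail a] [Tail g]]]]]]]
  [Head p [Head p [Head p [Tail [Tail a] [Tail [Tail [Tail g] [Tail [Tail a] [Tail a]]] [Tail g]]]]]]
  [Head p [Head p [Head p [Tail [Tail a] [Tail [Tail [Tail [Tail g] [Tail a]] [Tail a]] [Tail g]]]]]]
  [Head p [Head p [Head p [Tail [Tail [Tail a] [Tail g]] [Tail [Tail a] [Tail [Tail a] [Tail g]]]]]]]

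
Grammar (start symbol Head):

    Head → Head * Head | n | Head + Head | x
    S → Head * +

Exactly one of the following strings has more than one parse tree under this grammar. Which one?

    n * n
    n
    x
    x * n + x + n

x * n + x + n

n * n: 1 tree
n: 1 tree
x: 1 tree
x * n + x + n: 5 trees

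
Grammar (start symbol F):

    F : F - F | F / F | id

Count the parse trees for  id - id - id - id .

Parse trees for id - id - id - id:
  [F [F id] - [F [F id] - [F [F id] - [F id]]]]
  [F [F id] - [F [F [F id] - [F id]] - [F id]]]
  [F [F [F id] - [F id]] - [F [F id] - [F id]]]
  [F [F [F id] - [F [F id] - [F id]]] - [F id]]
  [F [F [F [F id] - [F id]] - [F id]] - [F id]]

5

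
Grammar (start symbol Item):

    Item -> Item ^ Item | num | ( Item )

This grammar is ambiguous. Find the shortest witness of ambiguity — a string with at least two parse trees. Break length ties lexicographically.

num ^ num ^ num

length 1: no string has ≥2 trees
length 3: no string has ≥2 trees
length 5: num ^ num ^ num has 2 parse trees

Two derivations of num ^ num ^ num:
  Item ⇒ Item ^ Item ⇒ Item ^ Item ^ Item ⇒ num ^ Item ^ Item ⇒ num ^ num ^ Item ⇒ num ^ num ^ num
  Item ⇒ Item ^ Item ⇒ num ^ Item ⇒ num ^ Item ^ Item ⇒ num ^ num ^ Item ⇒ num ^ num ^ num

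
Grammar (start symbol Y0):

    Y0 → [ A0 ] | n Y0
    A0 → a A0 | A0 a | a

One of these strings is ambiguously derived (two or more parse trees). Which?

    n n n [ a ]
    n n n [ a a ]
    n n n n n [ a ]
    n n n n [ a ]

n n n [ a a ]

n n n [ a ]: 1 tree
n n n [ a a ]: 2 trees
n n n n n [ a ]: 1 tree
n n n n [ a ]: 1 tree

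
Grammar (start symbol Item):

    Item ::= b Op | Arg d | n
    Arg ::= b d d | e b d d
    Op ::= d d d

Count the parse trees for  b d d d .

2

Parse trees for b d d d:
  [Item b [Op d d d]]
  [Item [Arg b d d] d]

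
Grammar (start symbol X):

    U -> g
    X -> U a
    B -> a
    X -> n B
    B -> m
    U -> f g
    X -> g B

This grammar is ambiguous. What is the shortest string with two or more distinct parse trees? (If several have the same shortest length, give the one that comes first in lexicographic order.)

g a

length 2: g a has 2 parse trees

Two derivations of g a:
  X ⇒ U a ⇒ g a
  X ⇒ g B ⇒ g a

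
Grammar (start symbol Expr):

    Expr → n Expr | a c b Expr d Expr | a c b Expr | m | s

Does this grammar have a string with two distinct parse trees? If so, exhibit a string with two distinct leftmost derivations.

Witness: a c b a c b m d m

Derivation 1: Expr ⇒ a c b Expr d Expr ⇒ a c b a c b Expr d Expr ⇒ a c b a c b m d Expr ⇒ a c b a c b m d m
Derivation 2: Expr ⇒ a c b Expr ⇒ a c b a c b Expr d Expr ⇒ a c b a c b m d Expr ⇒ a c b a c b m d m

Two distinct leftmost derivations for the same string.

Ambiguous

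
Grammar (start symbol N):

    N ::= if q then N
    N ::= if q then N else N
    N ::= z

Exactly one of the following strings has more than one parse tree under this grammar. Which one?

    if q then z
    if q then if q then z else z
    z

if q then z: 1 tree
if q then if q then z else z: 2 trees
z: 1 tree

if q then if q then z else z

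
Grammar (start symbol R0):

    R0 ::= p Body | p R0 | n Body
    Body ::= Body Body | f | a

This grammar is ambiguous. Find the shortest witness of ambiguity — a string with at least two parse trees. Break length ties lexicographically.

n a a a

length 2: no string has ≥2 trees
length 3: no string has ≥2 trees
length 4: n a a a has 2 parse trees

Two derivations of n a a a:
  R0 ⇒ n Body ⇒ n Body Body ⇒ n Body Body Body ⇒ n a Body Body ⇒ n a a Body ⇒ n a a a
  R0 ⇒ n Body ⇒ n Body Body ⇒ n a Body ⇒ n a Body Body ⇒ n a a Body ⇒ n a a a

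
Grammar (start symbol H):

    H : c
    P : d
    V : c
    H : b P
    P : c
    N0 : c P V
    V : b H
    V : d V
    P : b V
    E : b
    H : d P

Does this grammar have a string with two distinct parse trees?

Only H, P, V are reachable from H; ignoring the rest: Restricted to the reachable nonterminals, every rule has the form A → t or A → t B, and no two rules for the same A share a first terminal. The grammar encodes a DFA — one run per string.

Unambiguous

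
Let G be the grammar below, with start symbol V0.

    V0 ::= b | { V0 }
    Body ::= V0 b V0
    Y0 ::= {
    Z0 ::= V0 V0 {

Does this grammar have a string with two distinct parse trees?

Unambiguous

(Body, Y0, Z0 are unreachable from V0, so their rules don't affect L(V0).) Each string is a nest of matched brackets around a single atom. An opening bracket forces the recursive rule; an atom forces the base rule.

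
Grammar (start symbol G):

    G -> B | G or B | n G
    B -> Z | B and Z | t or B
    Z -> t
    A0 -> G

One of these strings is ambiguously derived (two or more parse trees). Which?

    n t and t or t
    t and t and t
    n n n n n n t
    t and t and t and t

n t and t or t: 2 trees
t and t and t: 1 tree
n n n n n n t: 1 tree
t and t and t and t: 1 tree

n t and t or t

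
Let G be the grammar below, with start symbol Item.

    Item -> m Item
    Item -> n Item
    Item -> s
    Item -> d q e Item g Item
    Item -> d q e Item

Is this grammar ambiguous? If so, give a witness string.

Ambiguous

Witness: d q e d q e s g s

Derivation 1: Item ⇒ d q e Item g Item ⇒ d q e d q e Item g Item ⇒ d q e d q e s g Item ⇒ d q e d q e s g s
Derivation 2: Item ⇒ d q e Item ⇒ d q e d q e Item g Item ⇒ d q e d q e s g Item ⇒ d q e d q e s g s

Two distinct leftmost derivations for the same string.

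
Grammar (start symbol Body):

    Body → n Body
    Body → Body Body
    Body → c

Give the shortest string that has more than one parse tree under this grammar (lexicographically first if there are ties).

length 1: no string has ≥2 trees
length 2: no string has ≥2 trees
length 3: c c c has 2 parse trees

Two derivations of c c c:
  Body ⇒ Body Body ⇒ Body Body Body ⇒ c Body Body ⇒ c c Body ⇒ c c c
  Body ⇒ Body Body ⇒ c Body ⇒ c Body Body ⇒ c c Body ⇒ c c c

c c c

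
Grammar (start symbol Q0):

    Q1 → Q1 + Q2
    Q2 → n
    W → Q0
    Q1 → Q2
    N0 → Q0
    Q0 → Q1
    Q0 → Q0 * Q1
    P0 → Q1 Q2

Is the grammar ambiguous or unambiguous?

Only Q0, Q1, Q2 are reachable from Q0; ignoring the rest: Q0 → Q0 * Q1 | Q1  ;  Q1 → Q1 + Q2 | Q2  — a left-associative chain with Q2 at the bottom. Each string factors uniquely by precedence.

Unambiguous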